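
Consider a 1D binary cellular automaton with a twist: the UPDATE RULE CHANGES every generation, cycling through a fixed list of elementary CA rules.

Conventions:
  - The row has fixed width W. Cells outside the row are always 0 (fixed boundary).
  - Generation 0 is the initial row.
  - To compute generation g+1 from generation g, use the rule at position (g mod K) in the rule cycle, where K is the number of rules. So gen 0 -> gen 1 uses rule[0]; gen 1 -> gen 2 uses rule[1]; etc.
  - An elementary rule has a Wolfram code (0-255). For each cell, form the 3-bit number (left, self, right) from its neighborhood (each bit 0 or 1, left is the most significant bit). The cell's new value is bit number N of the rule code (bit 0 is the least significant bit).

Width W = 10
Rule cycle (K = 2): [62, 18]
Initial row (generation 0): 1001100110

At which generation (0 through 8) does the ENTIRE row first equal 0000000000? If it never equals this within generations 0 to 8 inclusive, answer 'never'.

Gen 0: 1001100110
Gen 1 (rule 62): 1111011101
Gen 2 (rule 18): 0000000000
Gen 3 (rule 62): 0000000000
Gen 4 (rule 18): 0000000000
Gen 5 (rule 62): 0000000000
Gen 6 (rule 18): 0000000000
Gen 7 (rule 62): 0000000000
Gen 8 (rule 18): 0000000000

Answer: 2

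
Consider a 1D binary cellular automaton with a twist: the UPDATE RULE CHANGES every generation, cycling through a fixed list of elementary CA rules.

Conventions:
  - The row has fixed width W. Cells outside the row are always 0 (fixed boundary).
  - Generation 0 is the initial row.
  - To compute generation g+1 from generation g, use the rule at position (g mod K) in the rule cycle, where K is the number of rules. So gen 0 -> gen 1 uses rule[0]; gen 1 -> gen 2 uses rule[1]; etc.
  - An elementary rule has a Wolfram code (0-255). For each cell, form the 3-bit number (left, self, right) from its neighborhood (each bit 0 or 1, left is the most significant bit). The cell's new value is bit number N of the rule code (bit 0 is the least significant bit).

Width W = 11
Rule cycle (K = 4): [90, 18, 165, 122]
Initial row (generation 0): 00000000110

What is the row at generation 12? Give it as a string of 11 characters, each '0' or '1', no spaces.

Gen 0: 00000000110
Gen 1 (rule 90): 00000001111
Gen 2 (rule 18): 00000010000
Gen 3 (rule 165): 11111010111
Gen 4 (rule 122): 10001101101
Gen 5 (rule 90): 01011101100
Gen 6 (rule 18): 10000000010
Gen 7 (rule 165): 10111111010
Gen 8 (rule 122): 01100001101
Gen 9 (rule 90): 11110011100
Gen 10 (rule 18): 00001100010
Gen 11 (rule 165): 11100001010
Gen 12 (rule 122): 10110010101

Answer: 10110010101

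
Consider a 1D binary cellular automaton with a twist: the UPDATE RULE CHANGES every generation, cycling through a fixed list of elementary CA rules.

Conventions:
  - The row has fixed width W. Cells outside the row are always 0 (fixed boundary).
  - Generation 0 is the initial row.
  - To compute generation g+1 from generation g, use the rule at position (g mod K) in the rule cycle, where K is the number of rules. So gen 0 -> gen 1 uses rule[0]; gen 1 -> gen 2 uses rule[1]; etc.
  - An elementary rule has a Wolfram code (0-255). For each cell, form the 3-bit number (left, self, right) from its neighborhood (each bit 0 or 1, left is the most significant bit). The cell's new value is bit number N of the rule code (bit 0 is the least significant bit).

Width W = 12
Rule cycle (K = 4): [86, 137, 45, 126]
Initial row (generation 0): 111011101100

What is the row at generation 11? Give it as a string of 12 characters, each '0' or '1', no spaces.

Answer: 010010000111

Derivation:
Gen 0: 111011101100
Gen 1 (rule 86): 001000100110
Gen 2 (rule 137): 100010000100
Gen 3 (rule 45): 101010110101
Gen 4 (rule 126): 111111111111
Gen 5 (rule 86): 000000000001
Gen 6 (rule 137): 111111111100
Gen 7 (rule 45): 100000000001
Gen 8 (rule 126): 110000000011
Gen 9 (rule 86): 011000000101
Gen 10 (rule 137): 010011110000
Gen 11 (rule 45): 010010000111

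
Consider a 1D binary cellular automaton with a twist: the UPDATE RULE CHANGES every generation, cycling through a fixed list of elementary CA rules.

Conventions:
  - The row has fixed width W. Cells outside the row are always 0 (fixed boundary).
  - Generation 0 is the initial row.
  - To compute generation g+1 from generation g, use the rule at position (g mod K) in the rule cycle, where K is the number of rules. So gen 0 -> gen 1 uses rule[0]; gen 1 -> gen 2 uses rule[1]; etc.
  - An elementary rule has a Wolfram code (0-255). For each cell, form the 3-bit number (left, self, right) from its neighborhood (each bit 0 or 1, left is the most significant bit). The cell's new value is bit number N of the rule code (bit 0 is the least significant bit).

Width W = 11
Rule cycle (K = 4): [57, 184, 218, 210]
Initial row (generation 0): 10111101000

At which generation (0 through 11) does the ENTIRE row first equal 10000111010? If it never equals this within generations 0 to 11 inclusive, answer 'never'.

Answer: never

Derivation:
Gen 0: 10111101000
Gen 1 (rule 57): 01100010111
Gen 2 (rule 184): 01010001110
Gen 3 (rule 218): 10001011111
Gen 4 (rule 210): 01010001111
Gen 5 (rule 57): 00101101000
Gen 6 (rule 184): 00011010100
Gen 7 (rule 218): 00111000010
Gen 8 (rule 210): 01011100101
Gen 9 (rule 57): 00110010010
Gen 10 (rule 184): 00101001001
Gen 11 (rule 218): 01000110110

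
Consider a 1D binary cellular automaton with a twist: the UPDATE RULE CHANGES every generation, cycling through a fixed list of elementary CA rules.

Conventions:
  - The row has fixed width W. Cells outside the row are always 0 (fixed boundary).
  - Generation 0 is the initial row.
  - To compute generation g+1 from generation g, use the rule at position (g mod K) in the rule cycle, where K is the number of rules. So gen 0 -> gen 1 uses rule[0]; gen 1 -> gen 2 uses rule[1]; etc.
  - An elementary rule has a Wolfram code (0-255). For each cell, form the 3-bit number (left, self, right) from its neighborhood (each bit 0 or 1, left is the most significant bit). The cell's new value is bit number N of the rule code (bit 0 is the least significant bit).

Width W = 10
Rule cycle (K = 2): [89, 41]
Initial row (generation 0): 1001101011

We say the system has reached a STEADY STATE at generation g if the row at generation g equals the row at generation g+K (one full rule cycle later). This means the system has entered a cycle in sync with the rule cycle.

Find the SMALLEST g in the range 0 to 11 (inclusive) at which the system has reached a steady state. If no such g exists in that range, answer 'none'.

Answer: none

Derivation:
Gen 0: 1001101011
Gen 1 (rule 89): 0101100011
Gen 2 (rule 41): 0011001010
Gen 3 (rule 89): 1011100001
Gen 4 (rule 41): 0110001100
Gen 5 (rule 89): 0111101111
Gen 6 (rule 41): 0100011000
Gen 7 (rule 89): 0011011111
Gen 8 (rule 41): 1010110000
Gen 9 (rule 89): 0000111111
Gen 10 (rule 41): 1110100000
Gen 11 (rule 89): 1010011111
Gen 12 (rule 41): 0100010000
Gen 13 (rule 89): 0011001111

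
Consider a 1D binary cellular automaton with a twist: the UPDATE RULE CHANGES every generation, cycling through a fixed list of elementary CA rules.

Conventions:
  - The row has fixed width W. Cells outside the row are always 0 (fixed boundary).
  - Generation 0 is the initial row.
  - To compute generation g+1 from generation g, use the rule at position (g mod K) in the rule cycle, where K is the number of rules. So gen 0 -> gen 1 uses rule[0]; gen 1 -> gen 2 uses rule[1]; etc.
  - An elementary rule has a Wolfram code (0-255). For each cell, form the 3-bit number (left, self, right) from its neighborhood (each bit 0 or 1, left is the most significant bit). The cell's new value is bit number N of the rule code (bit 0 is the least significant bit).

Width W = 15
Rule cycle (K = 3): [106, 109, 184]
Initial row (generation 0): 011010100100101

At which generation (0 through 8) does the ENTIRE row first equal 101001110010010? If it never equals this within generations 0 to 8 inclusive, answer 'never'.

Gen 0: 011010100100101
Gen 1 (rule 106): 111101001001010
Gen 2 (rule 109): 100111001001110
Gen 3 (rule 184): 010110100101101
Gen 4 (rule 106): 101111001011110
Gen 5 (rule 109): 111001001110010
Gen 6 (rule 184): 110100101101001
Gen 7 (rule 106): 111001011110010
Gen 8 (rule 109): 101001110010010

Answer: 8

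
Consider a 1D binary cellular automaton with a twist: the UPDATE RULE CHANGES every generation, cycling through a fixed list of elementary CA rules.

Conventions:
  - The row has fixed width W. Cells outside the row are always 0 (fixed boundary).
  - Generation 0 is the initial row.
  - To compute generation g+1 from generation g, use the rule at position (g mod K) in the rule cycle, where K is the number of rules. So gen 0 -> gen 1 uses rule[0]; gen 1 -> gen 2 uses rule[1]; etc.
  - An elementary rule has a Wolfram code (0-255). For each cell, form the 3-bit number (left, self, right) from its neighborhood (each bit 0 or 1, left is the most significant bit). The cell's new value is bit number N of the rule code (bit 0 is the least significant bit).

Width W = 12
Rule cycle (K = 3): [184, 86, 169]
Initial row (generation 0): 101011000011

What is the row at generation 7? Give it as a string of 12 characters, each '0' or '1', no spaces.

Gen 0: 101011000011
Gen 1 (rule 184): 010110100010
Gen 2 (rule 86): 110010110111
Gen 3 (rule 169): 100001101110
Gen 4 (rule 184): 010001011101
Gen 5 (rule 86): 111011000101
Gen 6 (rule 169): 110110010010
Gen 7 (rule 184): 101101001001

Answer: 101101001001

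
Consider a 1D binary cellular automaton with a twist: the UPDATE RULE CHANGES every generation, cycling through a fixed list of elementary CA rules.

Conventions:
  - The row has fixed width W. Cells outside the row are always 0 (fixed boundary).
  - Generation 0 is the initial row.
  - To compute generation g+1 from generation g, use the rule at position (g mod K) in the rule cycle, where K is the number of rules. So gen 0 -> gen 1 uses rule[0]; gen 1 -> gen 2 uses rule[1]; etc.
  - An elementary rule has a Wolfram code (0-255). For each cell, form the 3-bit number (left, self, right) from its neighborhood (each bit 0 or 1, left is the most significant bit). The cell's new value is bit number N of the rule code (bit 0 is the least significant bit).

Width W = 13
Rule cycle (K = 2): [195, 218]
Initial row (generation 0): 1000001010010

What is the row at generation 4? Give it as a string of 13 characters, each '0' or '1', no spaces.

Gen 0: 1000001010010
Gen 1 (rule 195): 0011110000100
Gen 2 (rule 218): 0111111001010
Gen 3 (rule 195): 1011111010000
Gen 4 (rule 218): 0011111001000

Answer: 0011111001000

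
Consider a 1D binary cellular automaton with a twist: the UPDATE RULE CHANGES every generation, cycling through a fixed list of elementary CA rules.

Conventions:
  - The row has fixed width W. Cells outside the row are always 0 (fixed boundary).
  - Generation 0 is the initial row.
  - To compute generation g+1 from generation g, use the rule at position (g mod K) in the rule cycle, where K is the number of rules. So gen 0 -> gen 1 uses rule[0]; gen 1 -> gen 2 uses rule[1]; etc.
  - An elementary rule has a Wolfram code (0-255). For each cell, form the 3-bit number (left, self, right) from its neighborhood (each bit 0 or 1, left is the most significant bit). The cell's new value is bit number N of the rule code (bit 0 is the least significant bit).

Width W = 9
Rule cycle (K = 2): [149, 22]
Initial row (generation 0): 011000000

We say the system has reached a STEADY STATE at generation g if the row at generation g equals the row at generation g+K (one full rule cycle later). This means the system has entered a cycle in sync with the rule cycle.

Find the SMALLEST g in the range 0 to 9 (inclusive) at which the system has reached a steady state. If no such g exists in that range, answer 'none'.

Gen 0: 011000000
Gen 1 (rule 149): 000111111
Gen 2 (rule 22): 001000000
Gen 3 (rule 149): 101111111
Gen 4 (rule 22): 100000000
Gen 5 (rule 149): 111111111
Gen 6 (rule 22): 000000000
Gen 7 (rule 149): 111111111
Gen 8 (rule 22): 000000000
Gen 9 (rule 149): 111111111
Gen 10 (rule 22): 000000000
Gen 11 (rule 149): 111111111

Answer: 5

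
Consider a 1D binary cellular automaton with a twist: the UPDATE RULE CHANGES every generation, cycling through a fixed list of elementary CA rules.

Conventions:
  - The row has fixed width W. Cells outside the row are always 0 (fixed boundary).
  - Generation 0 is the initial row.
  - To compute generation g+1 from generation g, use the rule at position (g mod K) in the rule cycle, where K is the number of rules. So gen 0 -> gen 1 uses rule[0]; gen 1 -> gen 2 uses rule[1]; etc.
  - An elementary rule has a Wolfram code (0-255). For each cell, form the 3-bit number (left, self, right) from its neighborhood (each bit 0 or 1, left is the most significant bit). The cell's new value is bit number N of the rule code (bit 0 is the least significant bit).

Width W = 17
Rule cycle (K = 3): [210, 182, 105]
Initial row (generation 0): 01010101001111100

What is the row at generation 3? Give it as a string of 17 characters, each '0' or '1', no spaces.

Answer: 11011100000110110

Derivation:
Gen 0: 01010101001111100
Gen 1 (rule 210): 10000000110111110
Gen 2 (rule 182): 11000001001011101
Gen 3 (rule 105): 11011100000110110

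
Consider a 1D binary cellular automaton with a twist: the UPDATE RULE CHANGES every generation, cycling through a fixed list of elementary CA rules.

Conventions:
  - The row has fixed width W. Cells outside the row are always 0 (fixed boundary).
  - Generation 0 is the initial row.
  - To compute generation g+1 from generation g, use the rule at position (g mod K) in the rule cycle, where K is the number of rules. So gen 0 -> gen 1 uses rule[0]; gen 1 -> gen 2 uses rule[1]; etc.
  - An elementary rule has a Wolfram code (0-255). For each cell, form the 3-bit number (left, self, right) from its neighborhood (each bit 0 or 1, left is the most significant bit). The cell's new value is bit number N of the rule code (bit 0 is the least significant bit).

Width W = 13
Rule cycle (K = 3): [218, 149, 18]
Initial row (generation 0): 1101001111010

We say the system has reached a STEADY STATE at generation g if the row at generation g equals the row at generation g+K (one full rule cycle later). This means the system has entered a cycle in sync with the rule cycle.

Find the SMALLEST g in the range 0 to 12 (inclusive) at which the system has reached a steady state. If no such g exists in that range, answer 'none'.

Gen 0: 1101001111010
Gen 1 (rule 218): 1100111111001
Gen 2 (rule 149): 0010011110101
Gen 3 (rule 18): 0101100000000
Gen 4 (rule 218): 1001110000000
Gen 5 (rule 149): 1100101111111
Gen 6 (rule 18): 0011000000000
Gen 7 (rule 218): 0111100000000
Gen 8 (rule 149): 0011011111111
Gen 9 (rule 18): 0100000000000
Gen 10 (rule 218): 1010000000000
Gen 11 (rule 149): 1011111111111
Gen 12 (rule 18): 0000000000000
Gen 13 (rule 218): 0000000000000
Gen 14 (rule 149): 1111111111111
Gen 15 (rule 18): 0000000000000

Answer: 12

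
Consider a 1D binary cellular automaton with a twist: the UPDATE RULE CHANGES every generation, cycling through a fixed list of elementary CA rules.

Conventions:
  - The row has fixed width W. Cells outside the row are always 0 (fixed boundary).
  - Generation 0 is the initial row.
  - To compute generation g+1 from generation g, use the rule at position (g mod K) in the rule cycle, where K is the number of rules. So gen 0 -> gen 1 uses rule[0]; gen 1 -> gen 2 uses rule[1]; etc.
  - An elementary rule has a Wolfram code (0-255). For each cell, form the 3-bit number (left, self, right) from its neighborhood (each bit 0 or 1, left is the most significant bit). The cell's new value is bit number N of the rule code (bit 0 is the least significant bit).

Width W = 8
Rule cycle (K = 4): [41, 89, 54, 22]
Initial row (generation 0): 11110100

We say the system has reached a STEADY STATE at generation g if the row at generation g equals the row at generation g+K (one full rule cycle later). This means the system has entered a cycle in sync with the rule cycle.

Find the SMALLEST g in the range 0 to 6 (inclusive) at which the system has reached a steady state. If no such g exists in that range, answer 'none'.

Answer: none

Derivation:
Gen 0: 11110100
Gen 1 (rule 41): 10001001
Gen 2 (rule 89): 01100100
Gen 3 (rule 54): 10011110
Gen 4 (rule 22): 11100001
Gen 5 (rule 41): 10001100
Gen 6 (rule 89): 01101111
Gen 7 (rule 54): 10010000
Gen 8 (rule 22): 11111000
Gen 9 (rule 41): 10000011
Gen 10 (rule 89): 01111011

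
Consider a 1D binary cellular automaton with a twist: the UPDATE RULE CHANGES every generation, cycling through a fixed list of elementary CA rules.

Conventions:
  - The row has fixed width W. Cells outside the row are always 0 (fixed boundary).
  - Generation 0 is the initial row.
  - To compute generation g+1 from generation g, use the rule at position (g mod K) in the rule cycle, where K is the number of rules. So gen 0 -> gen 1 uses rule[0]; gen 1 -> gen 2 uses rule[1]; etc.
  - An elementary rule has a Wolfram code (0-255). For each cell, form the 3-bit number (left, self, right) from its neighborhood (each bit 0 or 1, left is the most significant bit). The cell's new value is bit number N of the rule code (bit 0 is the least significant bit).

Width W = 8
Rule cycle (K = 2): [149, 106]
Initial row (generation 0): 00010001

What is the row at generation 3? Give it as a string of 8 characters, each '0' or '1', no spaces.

Gen 0: 00010001
Gen 1 (rule 149): 11011101
Gen 2 (rule 106): 11110110
Gen 3 (rule 149): 01100001

Answer: 01100001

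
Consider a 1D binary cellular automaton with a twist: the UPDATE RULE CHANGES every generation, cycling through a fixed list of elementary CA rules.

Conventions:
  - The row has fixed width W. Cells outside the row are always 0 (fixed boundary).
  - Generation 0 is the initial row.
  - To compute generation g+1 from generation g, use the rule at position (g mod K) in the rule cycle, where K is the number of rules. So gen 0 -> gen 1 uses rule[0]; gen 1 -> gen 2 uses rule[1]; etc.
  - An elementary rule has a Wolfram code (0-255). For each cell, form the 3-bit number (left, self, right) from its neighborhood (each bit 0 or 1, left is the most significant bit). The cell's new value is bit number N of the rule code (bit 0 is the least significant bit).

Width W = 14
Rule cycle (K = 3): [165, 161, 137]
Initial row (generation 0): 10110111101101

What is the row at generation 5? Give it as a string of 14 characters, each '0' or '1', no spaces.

Answer: 00000011000000

Derivation:
Gen 0: 10110111101101
Gen 1 (rule 165): 11001011010011
Gen 2 (rule 161): 00000100100000
Gen 3 (rule 137): 11110000001111
Gen 4 (rule 165): 01100111100110
Gen 5 (rule 161): 00000011000000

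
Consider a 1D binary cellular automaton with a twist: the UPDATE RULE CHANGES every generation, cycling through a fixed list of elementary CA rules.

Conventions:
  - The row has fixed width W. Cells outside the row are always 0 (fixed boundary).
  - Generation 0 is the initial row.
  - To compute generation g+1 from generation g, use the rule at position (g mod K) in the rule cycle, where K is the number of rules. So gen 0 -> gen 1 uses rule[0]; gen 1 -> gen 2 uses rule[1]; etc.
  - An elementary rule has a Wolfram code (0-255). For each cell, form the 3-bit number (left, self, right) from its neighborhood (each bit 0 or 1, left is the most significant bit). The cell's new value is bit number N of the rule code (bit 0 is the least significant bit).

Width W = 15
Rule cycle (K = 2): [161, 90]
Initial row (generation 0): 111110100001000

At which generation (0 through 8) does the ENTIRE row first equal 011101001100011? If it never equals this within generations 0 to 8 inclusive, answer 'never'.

Answer: 1

Derivation:
Gen 0: 111110100001000
Gen 1 (rule 161): 011101001100011
Gen 2 (rule 90): 110100111110111
Gen 3 (rule 161): 001000011101010
Gen 4 (rule 90): 010100110100001
Gen 5 (rule 161): 001000001001100
Gen 6 (rule 90): 010100010111110
Gen 7 (rule 161): 001001001011100
Gen 8 (rule 90): 010110110010110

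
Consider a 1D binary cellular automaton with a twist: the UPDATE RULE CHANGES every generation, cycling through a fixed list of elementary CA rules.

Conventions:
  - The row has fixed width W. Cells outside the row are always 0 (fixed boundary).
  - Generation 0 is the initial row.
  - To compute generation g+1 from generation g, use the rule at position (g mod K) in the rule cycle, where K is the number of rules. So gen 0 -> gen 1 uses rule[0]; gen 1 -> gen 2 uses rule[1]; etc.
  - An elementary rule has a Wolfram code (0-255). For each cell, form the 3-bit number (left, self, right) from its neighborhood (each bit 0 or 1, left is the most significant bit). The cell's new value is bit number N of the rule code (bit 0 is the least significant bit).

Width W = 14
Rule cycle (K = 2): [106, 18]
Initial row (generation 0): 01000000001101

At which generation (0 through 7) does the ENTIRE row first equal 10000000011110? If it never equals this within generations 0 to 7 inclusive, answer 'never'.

Answer: 1

Derivation:
Gen 0: 01000000001101
Gen 1 (rule 106): 10000000011110
Gen 2 (rule 18): 01000000100001
Gen 3 (rule 106): 10000001000010
Gen 4 (rule 18): 01000010100101
Gen 5 (rule 106): 10000101001010
Gen 6 (rule 18): 01001000110001
Gen 7 (rule 106): 10010001110010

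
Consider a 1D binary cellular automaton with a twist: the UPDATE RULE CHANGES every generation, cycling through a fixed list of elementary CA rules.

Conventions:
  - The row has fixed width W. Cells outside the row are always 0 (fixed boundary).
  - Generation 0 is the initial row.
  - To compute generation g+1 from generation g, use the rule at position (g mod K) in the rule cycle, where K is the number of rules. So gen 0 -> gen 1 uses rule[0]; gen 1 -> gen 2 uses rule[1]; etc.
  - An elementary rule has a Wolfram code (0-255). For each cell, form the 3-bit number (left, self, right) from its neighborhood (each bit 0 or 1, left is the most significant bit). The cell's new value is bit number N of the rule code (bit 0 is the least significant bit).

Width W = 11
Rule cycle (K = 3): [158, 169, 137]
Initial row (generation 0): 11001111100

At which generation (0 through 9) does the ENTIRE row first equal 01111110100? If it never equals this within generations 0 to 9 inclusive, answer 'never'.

Gen 0: 11001111100
Gen 1 (rule 158): 10111111010
Gen 2 (rule 169): 01111110100
Gen 3 (rule 137): 01111100001
Gen 4 (rule 158): 11111010011
Gen 5 (rule 169): 11110100010
Gen 6 (rule 137): 11100001000
Gen 7 (rule 158): 11010011100
Gen 8 (rule 169): 10100011001
Gen 9 (rule 137): 00001010000

Answer: 2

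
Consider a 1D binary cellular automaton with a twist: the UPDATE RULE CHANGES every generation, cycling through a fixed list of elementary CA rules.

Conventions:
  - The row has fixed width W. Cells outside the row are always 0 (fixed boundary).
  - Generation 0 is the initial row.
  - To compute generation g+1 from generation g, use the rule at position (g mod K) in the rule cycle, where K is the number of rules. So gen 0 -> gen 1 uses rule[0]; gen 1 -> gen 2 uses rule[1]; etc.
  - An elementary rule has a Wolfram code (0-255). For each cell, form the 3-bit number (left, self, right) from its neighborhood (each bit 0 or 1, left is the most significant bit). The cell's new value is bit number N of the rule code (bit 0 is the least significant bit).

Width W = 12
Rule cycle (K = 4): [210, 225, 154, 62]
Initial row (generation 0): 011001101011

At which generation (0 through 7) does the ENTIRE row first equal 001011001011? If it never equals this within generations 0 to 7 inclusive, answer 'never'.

Gen 0: 011001101011
Gen 1 (rule 210): 101110100001
Gen 2 (rule 225): 010111001100
Gen 3 (rule 154): 100110111010
Gen 4 (rule 62): 111101100111
Gen 5 (rule 210): 011100111011
Gen 6 (rule 225): 001100011101
Gen 7 (rule 154): 011010111000

Answer: never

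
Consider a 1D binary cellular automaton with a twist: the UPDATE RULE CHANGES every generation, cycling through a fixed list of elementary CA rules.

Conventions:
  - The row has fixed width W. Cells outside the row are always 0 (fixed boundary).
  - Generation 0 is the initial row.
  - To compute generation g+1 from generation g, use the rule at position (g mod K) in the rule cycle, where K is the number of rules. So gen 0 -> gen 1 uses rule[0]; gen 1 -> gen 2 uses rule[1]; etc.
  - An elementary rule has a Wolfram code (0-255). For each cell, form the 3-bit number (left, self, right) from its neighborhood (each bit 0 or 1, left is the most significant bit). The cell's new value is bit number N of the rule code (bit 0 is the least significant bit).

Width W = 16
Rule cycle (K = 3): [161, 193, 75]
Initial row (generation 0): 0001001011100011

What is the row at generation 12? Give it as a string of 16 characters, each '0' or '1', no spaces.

Answer: 1110010111110001

Derivation:
Gen 0: 0001001011100011
Gen 1 (rule 161): 1100000101001000
Gen 2 (rule 193): 0101110000000011
Gen 3 (rule 75): 1001010111111111
Gen 4 (rule 161): 0000101011111110
Gen 5 (rule 193): 1110000001111110
Gen 6 (rule 75): 1010111111000010
Gen 7 (rule 161): 0101011110011000
Gen 8 (rule 193): 0000001110001011
Gen 9 (rule 75): 1111111010110011
Gen 10 (rule 161): 0111110101000000
Gen 11 (rule 193): 0011110000011111
Gen 12 (rule 75): 1110010111110001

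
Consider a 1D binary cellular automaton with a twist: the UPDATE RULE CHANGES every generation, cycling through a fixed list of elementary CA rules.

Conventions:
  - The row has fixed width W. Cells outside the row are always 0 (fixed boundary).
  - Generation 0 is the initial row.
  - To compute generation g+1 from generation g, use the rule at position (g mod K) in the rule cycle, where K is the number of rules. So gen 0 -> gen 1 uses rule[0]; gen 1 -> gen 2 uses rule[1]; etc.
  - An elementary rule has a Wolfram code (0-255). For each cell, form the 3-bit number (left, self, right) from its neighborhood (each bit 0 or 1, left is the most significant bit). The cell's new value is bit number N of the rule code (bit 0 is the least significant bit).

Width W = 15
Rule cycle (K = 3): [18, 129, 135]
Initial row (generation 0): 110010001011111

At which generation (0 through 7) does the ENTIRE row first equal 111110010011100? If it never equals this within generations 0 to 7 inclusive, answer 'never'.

Gen 0: 110010001011111
Gen 1 (rule 18): 001101010000000
Gen 2 (rule 129): 100000000111111
Gen 3 (rule 135): 101111111011110
Gen 4 (rule 18): 000000000000001
Gen 5 (rule 129): 111111111111100
Gen 6 (rule 135): 011111111111001
Gen 7 (rule 18): 100000000000110

Answer: never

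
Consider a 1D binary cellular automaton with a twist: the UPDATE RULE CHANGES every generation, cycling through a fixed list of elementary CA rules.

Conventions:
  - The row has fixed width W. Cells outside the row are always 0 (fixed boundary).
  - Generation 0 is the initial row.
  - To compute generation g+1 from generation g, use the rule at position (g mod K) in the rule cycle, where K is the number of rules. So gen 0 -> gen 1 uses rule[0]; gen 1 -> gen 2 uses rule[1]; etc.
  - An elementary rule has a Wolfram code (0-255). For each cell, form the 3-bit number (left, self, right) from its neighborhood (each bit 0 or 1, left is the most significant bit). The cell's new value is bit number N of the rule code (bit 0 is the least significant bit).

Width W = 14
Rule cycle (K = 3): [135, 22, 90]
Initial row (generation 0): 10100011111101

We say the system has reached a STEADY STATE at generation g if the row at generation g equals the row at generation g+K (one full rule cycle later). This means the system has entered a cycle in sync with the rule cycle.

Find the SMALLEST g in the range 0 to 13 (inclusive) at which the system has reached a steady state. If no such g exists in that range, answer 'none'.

Gen 0: 10100011111101
Gen 1 (rule 135): 10101101111001
Gen 2 (rule 22): 10100000000111
Gen 3 (rule 90): 00010000001101
Gen 4 (rule 135): 11110111110001
Gen 5 (rule 22): 00000000001011
Gen 6 (rule 90): 00000000010011
Gen 7 (rule 135): 11111111110100
Gen 8 (rule 22): 00000000000110
Gen 9 (rule 90): 00000000001111
Gen 10 (rule 135): 11111111110110
Gen 11 (rule 22): 00000000000001
Gen 12 (rule 90): 00000000000010
Gen 13 (rule 135): 11111111111110
Gen 14 (rule 22): 00000000000001
Gen 15 (rule 90): 00000000000010
Gen 16 (rule 135): 11111111111110

Answer: 11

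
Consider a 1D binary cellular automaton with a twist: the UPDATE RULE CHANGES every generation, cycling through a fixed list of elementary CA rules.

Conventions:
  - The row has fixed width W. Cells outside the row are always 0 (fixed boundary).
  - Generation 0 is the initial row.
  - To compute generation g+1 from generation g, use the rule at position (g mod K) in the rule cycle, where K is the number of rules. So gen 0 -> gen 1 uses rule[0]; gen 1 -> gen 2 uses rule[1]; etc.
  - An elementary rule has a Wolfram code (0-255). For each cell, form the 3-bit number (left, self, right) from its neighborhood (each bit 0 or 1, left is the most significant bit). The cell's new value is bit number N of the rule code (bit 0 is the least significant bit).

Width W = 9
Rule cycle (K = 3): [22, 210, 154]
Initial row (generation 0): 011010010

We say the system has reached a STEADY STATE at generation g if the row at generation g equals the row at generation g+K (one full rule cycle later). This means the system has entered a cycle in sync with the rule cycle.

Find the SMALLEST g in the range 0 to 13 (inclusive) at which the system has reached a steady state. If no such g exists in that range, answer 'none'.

Gen 0: 011010010
Gen 1 (rule 22): 100011111
Gen 2 (rule 210): 010101111
Gen 3 (rule 154): 100001110
Gen 4 (rule 22): 110010001
Gen 5 (rule 210): 011101010
Gen 6 (rule 154): 111000001
Gen 7 (rule 22): 000100011
Gen 8 (rule 210): 001010101
Gen 9 (rule 154): 010000000
Gen 10 (rule 22): 111000000
Gen 11 (rule 210): 011100000
Gen 12 (rule 154): 111010000
Gen 13 (rule 22): 000011000
Gen 14 (rule 210): 000101100
Gen 15 (rule 154): 001001010
Gen 16 (rule 22): 011111011

Answer: none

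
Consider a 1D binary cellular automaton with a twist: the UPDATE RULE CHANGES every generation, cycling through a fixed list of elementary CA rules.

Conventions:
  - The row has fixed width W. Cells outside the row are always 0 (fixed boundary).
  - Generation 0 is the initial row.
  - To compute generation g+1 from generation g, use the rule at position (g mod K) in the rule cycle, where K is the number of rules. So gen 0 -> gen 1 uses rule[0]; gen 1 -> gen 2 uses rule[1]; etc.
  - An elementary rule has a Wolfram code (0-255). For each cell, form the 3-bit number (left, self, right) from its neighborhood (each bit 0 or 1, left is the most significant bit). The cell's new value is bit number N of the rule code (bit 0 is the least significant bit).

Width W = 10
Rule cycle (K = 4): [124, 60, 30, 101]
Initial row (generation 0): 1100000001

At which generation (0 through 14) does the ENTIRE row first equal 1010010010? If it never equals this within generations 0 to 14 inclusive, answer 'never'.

Answer: never

Derivation:
Gen 0: 1100000001
Gen 1 (rule 124): 1110000001
Gen 2 (rule 60): 1001000001
Gen 3 (rule 30): 1111100011
Gen 4 (rule 101): 0000101001
Gen 5 (rule 124): 0000111101
Gen 6 (rule 60): 0000100011
Gen 7 (rule 30): 0001110110
Gen 8 (rule 101): 1100011010
Gen 9 (rule 124): 1110011111
Gen 10 (rule 60): 1001010000
Gen 11 (rule 30): 1111011000
Gen 12 (rule 101): 0001101011
Gen 13 (rule 124): 0001111111
Gen 14 (rule 60): 0001000000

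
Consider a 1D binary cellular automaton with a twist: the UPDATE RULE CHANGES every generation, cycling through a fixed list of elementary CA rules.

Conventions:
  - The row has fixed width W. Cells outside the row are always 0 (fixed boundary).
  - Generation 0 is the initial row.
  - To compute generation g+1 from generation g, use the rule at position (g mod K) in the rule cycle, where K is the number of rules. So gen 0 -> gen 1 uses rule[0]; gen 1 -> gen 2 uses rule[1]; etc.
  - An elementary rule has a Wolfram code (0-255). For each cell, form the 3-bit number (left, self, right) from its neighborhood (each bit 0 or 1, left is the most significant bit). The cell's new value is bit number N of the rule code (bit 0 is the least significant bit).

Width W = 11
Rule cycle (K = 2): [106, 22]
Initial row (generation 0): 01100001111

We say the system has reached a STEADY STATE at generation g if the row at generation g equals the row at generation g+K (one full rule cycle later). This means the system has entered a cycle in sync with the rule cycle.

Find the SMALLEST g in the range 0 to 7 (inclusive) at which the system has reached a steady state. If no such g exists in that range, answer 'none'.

Answer: none

Derivation:
Gen 0: 01100001111
Gen 1 (rule 106): 11100011001
Gen 2 (rule 22): 00010100111
Gen 3 (rule 106): 00101001101
Gen 4 (rule 22): 01101110001
Gen 5 (rule 106): 11111010010
Gen 6 (rule 22): 00000011111
Gen 7 (rule 106): 00000110001
Gen 8 (rule 22): 00001001011
Gen 9 (rule 106): 00010010111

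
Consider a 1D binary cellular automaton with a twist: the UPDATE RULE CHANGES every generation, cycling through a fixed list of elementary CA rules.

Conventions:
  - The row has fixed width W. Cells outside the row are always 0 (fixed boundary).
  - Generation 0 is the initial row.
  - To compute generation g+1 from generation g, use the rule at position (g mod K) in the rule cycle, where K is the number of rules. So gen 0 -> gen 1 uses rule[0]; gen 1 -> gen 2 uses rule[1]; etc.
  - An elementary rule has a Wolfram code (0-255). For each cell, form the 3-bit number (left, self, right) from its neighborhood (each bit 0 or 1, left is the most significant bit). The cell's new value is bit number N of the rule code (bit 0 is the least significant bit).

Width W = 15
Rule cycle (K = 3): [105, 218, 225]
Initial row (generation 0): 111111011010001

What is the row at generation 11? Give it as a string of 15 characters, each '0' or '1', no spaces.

Gen 0: 111111011010001
Gen 1 (rule 105): 100001111100100
Gen 2 (rule 218): 010011111111010
Gen 3 (rule 225): 000001111111100
Gen 4 (rule 105): 111101000000101
Gen 5 (rule 218): 111100100001000
Gen 6 (rule 225): 011100001100011
Gen 7 (rule 105): 010101101101011
Gen 8 (rule 218): 100001101100011
Gen 9 (rule 225): 001100110101001
Gen 10 (rule 105): 101100111010000
Gen 11 (rule 218): 001111111001000

Answer: 001111111001000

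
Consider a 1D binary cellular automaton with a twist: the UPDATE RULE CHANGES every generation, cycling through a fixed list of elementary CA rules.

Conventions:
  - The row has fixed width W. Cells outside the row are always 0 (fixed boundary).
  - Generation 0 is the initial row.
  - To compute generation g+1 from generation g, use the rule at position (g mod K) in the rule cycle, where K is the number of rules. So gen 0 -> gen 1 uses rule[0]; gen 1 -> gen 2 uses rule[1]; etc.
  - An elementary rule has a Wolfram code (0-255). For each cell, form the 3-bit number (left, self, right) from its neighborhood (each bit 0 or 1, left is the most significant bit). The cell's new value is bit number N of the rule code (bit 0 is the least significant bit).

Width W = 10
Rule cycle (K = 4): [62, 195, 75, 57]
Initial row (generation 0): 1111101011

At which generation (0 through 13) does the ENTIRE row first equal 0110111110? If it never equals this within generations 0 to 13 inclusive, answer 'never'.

Gen 0: 1111101011
Gen 1 (rule 62): 1000011110
Gen 2 (rule 195): 0011101110
Gen 3 (rule 75): 1110101010
Gen 4 (rule 57): 1001010101
Gen 5 (rule 62): 1111111111
Gen 6 (rule 195): 0111111111
Gen 7 (rule 75): 1100000001
Gen 8 (rule 57): 1011111100
Gen 9 (rule 62): 1110000010
Gen 10 (rule 195): 0110111100
Gen 11 (rule 75): 1110100101
Gen 12 (rule 57): 1001010010
Gen 13 (rule 62): 1111111111

Answer: never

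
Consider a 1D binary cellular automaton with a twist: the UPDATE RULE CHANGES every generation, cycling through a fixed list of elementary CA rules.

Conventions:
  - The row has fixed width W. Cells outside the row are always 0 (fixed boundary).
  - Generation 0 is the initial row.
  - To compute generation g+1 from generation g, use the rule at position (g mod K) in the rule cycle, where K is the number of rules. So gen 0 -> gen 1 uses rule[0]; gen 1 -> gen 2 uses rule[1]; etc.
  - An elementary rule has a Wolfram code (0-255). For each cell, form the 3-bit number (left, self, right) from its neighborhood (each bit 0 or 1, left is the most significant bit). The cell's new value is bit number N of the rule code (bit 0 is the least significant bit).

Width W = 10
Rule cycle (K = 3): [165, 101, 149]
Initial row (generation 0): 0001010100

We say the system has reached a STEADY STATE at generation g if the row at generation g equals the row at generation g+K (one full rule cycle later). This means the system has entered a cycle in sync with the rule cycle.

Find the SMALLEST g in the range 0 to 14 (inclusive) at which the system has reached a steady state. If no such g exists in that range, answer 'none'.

Answer: none

Derivation:
Gen 0: 0001010100
Gen 1 (rule 165): 1101111101
Gen 2 (rule 101): 0110000111
Gen 3 (rule 149): 0001110010
Gen 4 (rule 165): 1100100010
Gen 5 (rule 101): 0100101010
Gen 6 (rule 149): 0110101011
Gen 7 (rule 165): 0001111100
Gen 8 (rule 101): 1100000101
Gen 9 (rule 149): 0011110101
Gen 10 (rule 165): 1001101111
Gen 11 (rule 101): 1000110001
Gen 12 (rule 149): 1110001101
Gen 13 (rule 165): 0100100011
Gen 14 (rule 101): 0100101001
Gen 15 (rule 149): 0110101101
Gen 16 (rule 165): 0001110011
Gen 17 (rule 101): 1100010001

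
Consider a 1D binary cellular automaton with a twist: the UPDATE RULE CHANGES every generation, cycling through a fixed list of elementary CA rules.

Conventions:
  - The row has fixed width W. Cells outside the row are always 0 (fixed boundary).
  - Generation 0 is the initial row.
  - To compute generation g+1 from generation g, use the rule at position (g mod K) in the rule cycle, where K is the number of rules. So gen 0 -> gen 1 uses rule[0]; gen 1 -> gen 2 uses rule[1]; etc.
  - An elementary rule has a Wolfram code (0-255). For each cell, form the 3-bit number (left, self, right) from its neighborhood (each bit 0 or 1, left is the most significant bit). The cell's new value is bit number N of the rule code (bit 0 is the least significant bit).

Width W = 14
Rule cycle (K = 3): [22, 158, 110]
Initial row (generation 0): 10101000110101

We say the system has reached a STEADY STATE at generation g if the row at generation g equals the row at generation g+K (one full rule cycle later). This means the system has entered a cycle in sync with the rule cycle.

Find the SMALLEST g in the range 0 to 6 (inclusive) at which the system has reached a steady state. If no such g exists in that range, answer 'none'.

Answer: 4

Derivation:
Gen 0: 10101000110101
Gen 1 (rule 22): 10101101000101
Gen 2 (rule 158): 10101001101101
Gen 3 (rule 110): 11111011111111
Gen 4 (rule 22): 00000000000000
Gen 5 (rule 158): 00000000000000
Gen 6 (rule 110): 00000000000000
Gen 7 (rule 22): 00000000000000
Gen 8 (rule 158): 00000000000000
Gen 9 (rule 110): 00000000000000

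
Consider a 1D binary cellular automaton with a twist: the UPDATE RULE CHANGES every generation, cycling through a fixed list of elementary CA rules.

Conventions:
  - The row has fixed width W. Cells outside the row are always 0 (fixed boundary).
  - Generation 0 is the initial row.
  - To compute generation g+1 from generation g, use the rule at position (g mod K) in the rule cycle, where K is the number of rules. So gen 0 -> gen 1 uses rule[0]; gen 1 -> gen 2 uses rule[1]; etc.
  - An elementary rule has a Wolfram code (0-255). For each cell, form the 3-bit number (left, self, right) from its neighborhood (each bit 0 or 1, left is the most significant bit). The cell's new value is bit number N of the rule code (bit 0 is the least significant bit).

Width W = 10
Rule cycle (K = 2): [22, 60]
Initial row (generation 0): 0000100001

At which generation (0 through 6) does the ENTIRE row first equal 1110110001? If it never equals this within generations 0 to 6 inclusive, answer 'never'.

Answer: never

Derivation:
Gen 0: 0000100001
Gen 1 (rule 22): 0001110011
Gen 2 (rule 60): 0001001010
Gen 3 (rule 22): 0011111011
Gen 4 (rule 60): 0010000110
Gen 5 (rule 22): 0111001001
Gen 6 (rule 60): 0100101101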